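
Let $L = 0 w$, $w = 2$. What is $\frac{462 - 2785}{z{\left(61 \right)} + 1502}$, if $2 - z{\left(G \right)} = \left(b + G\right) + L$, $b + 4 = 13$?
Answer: $- \frac{2323}{1434} \approx -1.6199$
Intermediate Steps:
$b = 9$ ($b = -4 + 13 = 9$)
$L = 0$ ($L = 0 \cdot 2 = 0$)
$z{\left(G \right)} = -7 - G$ ($z{\left(G \right)} = 2 - \left(\left(9 + G\right) + 0\right) = 2 - \left(9 + G\right) = -7 - G$)
$\frac{462 - 2785}{z{\left(61 \right)} + 1502} = \frac{462 - 2785}{\left(-7 - 61\right) + 1502} = - \frac{2323}{\left(-7 - 61\right) + 1502} = - \frac{2323}{-68 + 1502} = - \frac{2323}{1434}$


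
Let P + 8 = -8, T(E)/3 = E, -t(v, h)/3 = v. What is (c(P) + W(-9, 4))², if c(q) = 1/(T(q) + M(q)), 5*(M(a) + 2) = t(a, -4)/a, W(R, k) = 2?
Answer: 251001/64009 ≈ 3.9213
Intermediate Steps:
t(v, h) = -3*v
T(E) = 3*E
P = -16 (P = -8 - 8 = -16)
M(a) = -13/5 (M(a) = -2 + ((-3*a)/a)/5 = -2 + (⅕)*(-3) = -2 - ⅗ = -13/5)
c(q) = 1/(-13/5 + 3*q) (c(q) = 1/(3*q - 13/5) = 1/(-13/5 + 3*q))
(c(P) + W(-9, 4))² = (5/(-13 + 15*(-16)) + 2)² = (5/(-13 - 240) + 2)² = (5/(-253) + 2)² = (5*(-1/253) + 2)² = (-5/253 + 2)² = (501/253)² = 251001/64009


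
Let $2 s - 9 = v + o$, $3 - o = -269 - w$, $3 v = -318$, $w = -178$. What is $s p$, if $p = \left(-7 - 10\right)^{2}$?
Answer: $- \frac{867}{2} \approx -433.5$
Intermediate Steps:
$v = -106$ ($v = \frac{1}{3} \left(-318\right) = -106$)
$o = 94$ ($o = 3 - \left(-269 - -178\right) = 3 - \left(-269 + 178\right) = 3 - -91 = 3 + 91 = 94$)
$p = 289$ ($p = \left(-17\right)^{2} = 289$)
$s = - \frac{3}{2}$ ($s = \frac{9}{2} + \frac{-106 + 94}{2} = \frac{9}{2} + \frac{1}{2} \left(-12\right) = \frac{9}{2} - 6 = - \frac{3}{2} \approx -1.5$)
$s p = \left(- \frac{3}{2}\right) 289 = - \frac{867}{2}$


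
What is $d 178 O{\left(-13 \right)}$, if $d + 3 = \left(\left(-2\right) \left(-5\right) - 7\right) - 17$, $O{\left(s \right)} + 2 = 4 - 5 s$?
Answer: $-202742$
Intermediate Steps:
$O{\left(s \right)} = 2 - 5 s$ ($O{\left(s \right)} = -2 - \left(-4 + 5 s\right) = 2 - 5 s$)
$d = -17$ ($d = -3 - 14 = -17$)
$d 178 O{\left(-13 \right)} = \left(-17\right) 178 \left(2 - -65\right) = - 3026 \left(2 + 65\right) = \left(-3026\right) 67 = -202742$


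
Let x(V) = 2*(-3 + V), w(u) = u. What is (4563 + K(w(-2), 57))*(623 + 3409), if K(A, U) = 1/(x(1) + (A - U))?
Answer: 18397952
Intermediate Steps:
x(V) = -6 + 2*V
K(A, U) = 1/(-4 + A - U) (K(A, U) = 1/((-6 + 2*1) + (A - U)) = 1/((-6 + 2) + (A - U)) = 1/(-4 + (A - U)) = 1/(-4 + A - U))
(4563 + K(w(-2), 57))*(623 + 3409) = (4563 + 1/(-4 - 2 - 1*57))*(623 + 3409) = (4563 + 1/(-4 - 2 - 57))*4032 = (4563 + 1/(-63))*4032 = (4563 - 1/63)*4032 = (287468/63)*4032 = 18397952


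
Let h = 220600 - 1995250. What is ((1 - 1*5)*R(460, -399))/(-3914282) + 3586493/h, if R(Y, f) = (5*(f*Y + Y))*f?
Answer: 1289343386283487/3473240275650 ≈ 371.22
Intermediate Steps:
R(Y, f) = f*(5*Y + 5*Y*f) (R(Y, f) = (5*(Y*f + Y))*f = (5*(Y + Y*f))*f = (5*Y + 5*Y*f)*f = f*(5*Y + 5*Y*f))
h = -1774650
((1 - 1*5)*R(460, -399))/(-3914282) + 3586493/h = ((1 - 1*5)*(5*460*(-399)*(1 - 399)))/(-3914282) + 3586493/(-1774650) = ((1 - 5)*(5*460*(-399)*(-398)))*(-1/3914282) + 3586493*(-1/1774650) = -4*365244600*(-1/3914282) - 3586493/1774650 = -1460978400*(-1/3914282) - 3586493/1774650 = 730489200/1957141 - 3586493/1774650 = 1289343386283487/3473240275650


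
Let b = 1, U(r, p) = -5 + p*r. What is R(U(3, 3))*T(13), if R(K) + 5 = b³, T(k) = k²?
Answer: -676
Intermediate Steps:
R(K) = -4 (R(K) = -5 + 1³ = -5 + 1 = -4)
R(U(3, 3))*T(13) = -4*13² = -4*169 = -676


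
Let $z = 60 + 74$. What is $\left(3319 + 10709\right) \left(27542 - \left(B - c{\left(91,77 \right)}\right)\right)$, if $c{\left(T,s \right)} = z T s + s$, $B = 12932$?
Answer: $13377451500$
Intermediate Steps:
$z = 134$
$c{\left(T,s \right)} = s + 134 T s$ ($c{\left(T,s \right)} = 134 T s + s = s + 134 T s$)
$\left(3319 + 10709\right) \left(27542 - \left(B - c{\left(91,77 \right)}\right)\right) = \left(3319 + 10709\right) \left(27542 + \left(77 \left(1 + 134 \cdot 91\right) - 12932\right)\right) = 14028 \left(27542 - \left(12932 - 77 \left(1 + 12194\right)\right)\right) = 14028 \left(27542 + \left(77 \cdot 12195 - 12932\right)\right) = 14028 \left(27542 + \left(939015 - 12932\right)\right) = 14028 \left(27542 + 926083\right) = 14028 \cdot 953625 = 13377451500$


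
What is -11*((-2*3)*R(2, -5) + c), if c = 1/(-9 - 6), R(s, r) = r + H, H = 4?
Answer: -979/15 ≈ -65.267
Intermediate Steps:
R(s, r) = 4 + r (R(s, r) = r + 4 = 4 + r)
c = -1/15 (c = 1/(-15) = -1/15 ≈ -0.066667)
-11*((-2*3)*R(2, -5) + c) = -11*((-2*3)*(4 - 5) - 1/15) = -11*(-6*(-1) - 1/15) = -11*(6 - 1/15) = -11*89/15 = -979/15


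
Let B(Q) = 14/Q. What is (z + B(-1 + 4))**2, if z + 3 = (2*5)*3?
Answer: 9025/9 ≈ 1002.8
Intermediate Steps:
z = 27 (z = -3 + (2*5)*3 = -3 + 10*3 = -3 + 30 = 27)
(z + B(-1 + 4))**2 = (27 + 14/(-1 + 4))**2 = (27 + 14/3)**2 = (95/3)**2 = 9025/9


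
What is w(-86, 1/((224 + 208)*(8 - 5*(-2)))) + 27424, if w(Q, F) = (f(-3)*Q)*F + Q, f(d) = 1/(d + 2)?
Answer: 106290187/3888 ≈ 27338.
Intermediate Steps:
f(d) = 1/(2 + d)
w(Q, F) = Q - F*Q (w(Q, F) = (Q/(2 - 3))*F + Q = (Q/(-1))*F + Q = (-Q)*F + Q = -F*Q + Q = Q - F*Q)
w(-86, 1/((224 + 208)*(8 - 5*(-2)))) + 27424 = -86*(1 - 1/((224 + 208)*(8 - 5*(-2)))) + 27424 = -86*(1 - 1/(432*(8 + 10))) + 27424 = -86*(1 - 1/(432*18)) + 27424 = -86*(1 - 1*1/7776) + 27424 = -86*(1 - 1/7776) + 27424 = -86*7775/7776 + 27424 = -334325/3888 + 27424 = 106290187/3888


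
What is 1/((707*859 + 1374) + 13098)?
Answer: 1/621785 ≈ 1.6083e-6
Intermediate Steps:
1/((707*859 + 1374) + 13098) = 1/((607313 + 1374) + 13098) = 1/(608687 + 13098) = 1/621785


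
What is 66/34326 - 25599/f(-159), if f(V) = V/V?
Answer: -146451868/5721 ≈ -25599.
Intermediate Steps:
f(V) = 1
66/34326 - 25599/f(-159) = 66/34326 - 25599/1 = 66*(1/34326) - 25599*1 = 11/5721 - 25599 = -146451868/5721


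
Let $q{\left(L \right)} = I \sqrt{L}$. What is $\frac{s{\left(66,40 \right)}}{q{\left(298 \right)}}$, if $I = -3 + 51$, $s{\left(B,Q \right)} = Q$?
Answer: $\frac{5 \sqrt{298}}{1788} \approx 0.048274$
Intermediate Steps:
$I = 48$
$q{\left(L \right)} = 48 \sqrt{L}$
$\frac{s{\left(66,40 \right)}}{q{\left(298 \right)}} = \frac{40}{48 \sqrt{298}} = 40 \frac{\sqrt{298}}{14304} = \frac{5 \sqrt{298}}{1788}$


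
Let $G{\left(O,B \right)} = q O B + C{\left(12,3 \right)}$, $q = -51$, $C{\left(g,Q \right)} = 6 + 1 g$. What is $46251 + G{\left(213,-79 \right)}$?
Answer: $904446$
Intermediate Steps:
$C{\left(g,Q \right)} = 6 + g$
$G{\left(O,B \right)} = 18 - 51 B O$ ($G{\left(O,B \right)} = - 51 O B + \left(6 + 12\right) = - 51 B O + 18 = 18 - 51 B O$)
$46251 + G{\left(213,-79 \right)} = 46251 - \left(-18 - 858177\right) = 46251 + \left(18 + 858177\right) = 46251 + 858195 = 904446$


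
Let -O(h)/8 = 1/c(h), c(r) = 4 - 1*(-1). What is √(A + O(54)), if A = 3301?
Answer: 3*√9165/5 ≈ 57.440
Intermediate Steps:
c(r) = 5 (c(r) = 4 + 1 = 5)
O(h) = -8/5
√(A + O(54)) = √(3301 - 8/5) = √(16497/5) = 3*√9165/5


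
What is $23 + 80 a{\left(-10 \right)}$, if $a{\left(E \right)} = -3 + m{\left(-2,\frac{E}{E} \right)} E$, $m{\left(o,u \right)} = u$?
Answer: $-1017$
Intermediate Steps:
$a{\left(E \right)} = -3 + E$ ($a{\left(E \right)} = -3 + \frac{E}{E} E = -3 + 1 E = -3 + E$)
$23 + 80 a{\left(-10 \right)} = 23 + 80 \left(-3 - 10\right) = 23 + 80 \left(-13\right) = 23 - 1040 = -1017$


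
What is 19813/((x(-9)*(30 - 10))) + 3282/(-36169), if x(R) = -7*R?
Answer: 101783011/6510420 ≈ 15.634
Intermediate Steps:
19813/((x(-9)*(30 - 10))) + 3282/(-36169) = 19813/(((-7*(-9))*(30 - 10))) + 3282/(-36169) = 19813/((63*20)) + 3282*(-1/36169) = 19813/1260 - 3282/36169 = 101783011/6510420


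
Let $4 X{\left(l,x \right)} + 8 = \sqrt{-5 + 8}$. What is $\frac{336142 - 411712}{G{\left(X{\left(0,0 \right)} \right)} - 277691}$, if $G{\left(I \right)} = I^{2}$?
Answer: $\frac{5372106859680}{19740151253353} - \frac{19345920 \sqrt{3}}{19740151253353} \approx 0.27214$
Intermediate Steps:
$X{\left(l,x \right)} = -2 + \frac{\sqrt{3}}{4}$ ($X{\left(l,x \right)} = -2 + \frac{\sqrt{-5 + 8}}{4} = -2 + \frac{\sqrt{3}}{4}$)
$\frac{336142 - 411712}{G{\left(X{\left(0,0 \right)} \right)} - 277691} = \frac{336142 - 411712}{\left(-2 + \frac{\sqrt{3}}{4}\right)^{2} - 277691} = - \frac{75570}{-277691 + \left(-2 + \frac{\sqrt{3}}{4}\right)^{2}}$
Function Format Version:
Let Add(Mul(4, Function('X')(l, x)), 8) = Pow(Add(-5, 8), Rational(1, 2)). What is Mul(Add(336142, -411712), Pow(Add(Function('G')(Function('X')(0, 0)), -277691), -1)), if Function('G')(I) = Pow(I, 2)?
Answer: Add(Rational(5372106859680, 19740151253353), Mul(Rational(-19345920, 19740151253353), Pow(3, Rational(1, 2)))) ≈ 0.27214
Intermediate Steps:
Function('X')(l, x) = Add(-2, Mul(Rational(1, 4), Pow(3, Rational(1, 2)))) (Function('X')(l, x) = Add(-2, Mul(Rational(1, 4), Pow(Add(-5, 8), Rational(1, 2)))) = Add(-2, Mul(Rational(1, 4), Pow(3, Rational(1, 2)))))
Mul(Add(336142, -411712), Pow(Add(Function('G')(Function('X')(0, 0)), -277691), -1)) = Mul(Add(336142, -411712), Pow(Add(Pow(Add(-2, Mul(Rational(1, 4), Pow(3, Rational(1, 2)))), 2), -277691), -1)) = Mul(-75570, Pow(Add(-277691, Pow(Add(-2, Mul(Rational(1, 4), Pow(3, Rational(1, 2)))), 2)), -1))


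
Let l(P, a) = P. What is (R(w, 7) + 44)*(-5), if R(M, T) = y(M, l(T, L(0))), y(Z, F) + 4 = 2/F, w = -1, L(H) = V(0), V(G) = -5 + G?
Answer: -1410/7 ≈ -201.43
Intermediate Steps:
L(H) = -5 (L(H) = -5 + 0 = -5)
y(Z, F) = -4 + 2/F
R(M, T) = -4 + 2/T
(R(w, 7) + 44)*(-5) = ((-4 + 2/7) + 44)*(-5) = (-26/7 + 44)*(-5) = (282/7)*(-5) = -1410/7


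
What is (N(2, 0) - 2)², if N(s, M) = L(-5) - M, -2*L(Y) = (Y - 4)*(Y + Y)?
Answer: 2209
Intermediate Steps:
L(Y) = -Y*(-4 + Y) (L(Y) = -(Y - 4)*(Y + Y)/2 = -(-4 + Y)*2*Y/2 = -Y*(-4 + Y))
N(s, M) = -45 - M (N(s, M) = -5*(4 - 1*(-5)) - M = -5*(4 + 5) - M = -5*9 - M = -45 - M)
(N(2, 0) - 2)² = ((-45 - 1*0) - 2)² = ((-45 + 0) - 2)² = (-45 - 2)² = (-47)² = 2209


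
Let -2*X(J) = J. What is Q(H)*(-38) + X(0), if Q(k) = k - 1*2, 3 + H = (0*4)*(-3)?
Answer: 190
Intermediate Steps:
H = -3 (H = -3 + (0*4)*(-3) = -3 + 0*(-3) = -3 + 0 = -3)
X(J) = -J/2
Q(k) = -2 + k (Q(k) = k - 2 = -2 + k)
Q(H)*(-38) + X(0) = (-2 - 3)*(-38) - 1/2*0 = -5*(-38) + 0 = 190 + 0 = 190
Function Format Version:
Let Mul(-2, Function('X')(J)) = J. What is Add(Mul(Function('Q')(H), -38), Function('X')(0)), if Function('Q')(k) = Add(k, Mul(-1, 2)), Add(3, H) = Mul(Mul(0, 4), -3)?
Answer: 190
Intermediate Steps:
H = -3 (H = Add(-3, Mul(Mul(0, 4), -3)) = Add(-3, Mul(0, -3)) = Add(-3, 0) = -3)
Function('X')(J) = Mul(Rational(-1, 2), J)
Function('Q')(k) = Add(-2, k) (Function('Q')(k) = Add(k, -2) = Add(-2, k))
Add(Mul(Function('Q')(H), -38), Function('X')(0)) = Add(Mul(Add(-2, -3), -38), Mul(Rational(-1, 2), 0)) = Add(Mul(-5, -38), 0) = Add(190, 0) = 190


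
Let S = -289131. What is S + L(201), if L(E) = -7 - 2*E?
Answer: -289540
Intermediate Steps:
S + L(201) = -289131 + (-7 - 2*201) = -289131 + (-7 - 402) = -289131 - 409 = -289540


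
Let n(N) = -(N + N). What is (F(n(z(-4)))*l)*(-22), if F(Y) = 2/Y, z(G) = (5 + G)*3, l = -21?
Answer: -154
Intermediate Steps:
z(G) = 15 + 3*G
n(N) = -2*N
(F(n(z(-4)))*l)*(-22) = ((2/((-2*(15 + 3*(-4)))))*(-21))*(-22) = ((2/((-2*(15 - 12))))*(-21))*(-22) = ((2/((-2*3)))*(-21))*(-22) = ((2/(-6))*(-21))*(-22) = ((2*(-1/6))*(-21))*(-22) = -1/3*(-21)*(-22) = 7*(-22) = -154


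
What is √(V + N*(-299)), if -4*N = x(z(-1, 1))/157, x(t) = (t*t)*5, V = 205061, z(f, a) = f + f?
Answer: 2*√1263695826/157 ≈ 452.85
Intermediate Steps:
z(f, a) = 2*f
x(t) = 5*t² (x(t) = t²*5 = 5*t²)
N = -5/157 (N = -5*(2*(-1))²/(4*157) = -5*(-2)²/(4*157) = -5*4/(4*157) = -5/157 ≈ -0.031847)
√(V + N*(-299)) = √(205061 - 5/157*(-299)) = √(205061 + 1495/157) = √(32196072/157) = 2*√1263695826/157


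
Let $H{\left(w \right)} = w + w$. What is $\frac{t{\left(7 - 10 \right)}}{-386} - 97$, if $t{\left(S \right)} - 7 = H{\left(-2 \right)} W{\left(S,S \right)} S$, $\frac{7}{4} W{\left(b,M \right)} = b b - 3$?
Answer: $- \frac{262431}{2702} \approx -97.125$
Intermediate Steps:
$W{\left(b,M \right)} = - \frac{12}{7} + \frac{4 b^{2}}{7}$ ($W{\left(b,M \right)} = \frac{4 \left(b b - 3\right)}{7} = \frac{4 \left(b^{2} - 3\right)}{7} = \frac{4 \left(-3 + b^{2}\right)}{7} = - \frac{12}{7} + \frac{4 b^{2}}{7}$)
$H{\left(w \right)} = 2 w$
$t{\left(S \right)} = 7 + S \left(\frac{48}{7} - \frac{16 S^{2}}{7}\right)$ ($t{\left(S \right)} = 7 + 2 \left(-2\right) \left(- \frac{12}{7} + \frac{4 S^{2}}{7}\right) S = 7 + - 4 \left(- \frac{12}{7} + \frac{4 S^{2}}{7}\right) S = 7 + \left(\frac{48}{7} - \frac{16 S^{2}}{7}\right) S = 7 + S \left(\frac{48}{7} - \frac{16 S^{2}}{7}\right)$)
$\frac{t{\left(7 - 10 \right)}}{-386} - 97 = \frac{7 - \frac{16 \left(7 - 10\right) \left(-3 + \left(7 - 10\right)^{2}\right)}{7}}{-386} - 97 = - \frac{7 - - \frac{48 \left(-3 + \left(-3\right)^{2}\right)}{7}}{386} - 97 = - \frac{7 - - \frac{48 \left(-3 + 9\right)}{7}}{386} - 97 = - \frac{7 - \left(- \frac{48}{7}\right) 6}{386} - 97 = - \frac{7 + \frac{288}{7}}{386} - 97 = \left(- \frac{1}{386}\right) \frac{337}{7} - 97 = - \frac{337}{2702} - 97 = - \frac{262431}{2702}$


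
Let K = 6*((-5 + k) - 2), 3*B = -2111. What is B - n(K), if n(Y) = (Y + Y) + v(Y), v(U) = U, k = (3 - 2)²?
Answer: -1787/3 ≈ -595.67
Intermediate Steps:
k = 1 (k = 1² = 1)
B = -2111/3 (B = (⅓)*(-2111) = -2111/3 ≈ -703.67)
K = -36 (K = 6*((-5 + 1) - 2) = 6*(-4 - 2) = 6*(-6) = -36)
n(Y) = 3*Y (n(Y) = (Y + Y) + Y = 2*Y + Y = 3*Y)
B - n(K) = -2111/3 - 3*(-36) = -2111/3 - 1*(-108) = -2111/3 + 108 = -1787/3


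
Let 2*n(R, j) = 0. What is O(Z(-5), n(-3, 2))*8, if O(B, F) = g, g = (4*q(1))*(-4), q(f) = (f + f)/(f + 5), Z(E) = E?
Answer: -128/3 ≈ -42.667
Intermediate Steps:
q(f) = 2*f/(5 + f) (q(f) = (2*f)/(5 + f) = 2*f/(5 + f))
n(R, j) = 0 (n(R, j) = (1/2)*0 = 0)
g = -16/3 (g = (4*(2*1/(5 + 1)))*(-4) = (4*(2*1/6))*(-4) = (4*(2*1*(1/6)))*(-4) = (4*(1/3))*(-4) = (4/3)*(-4) = -16/3 ≈ -5.3333)
O(B, F) = -16/3
O(Z(-5), n(-3, 2))*8 = -16/3*8 = -128/3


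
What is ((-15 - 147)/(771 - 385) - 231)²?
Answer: 1994872896/37249 ≈ 53555.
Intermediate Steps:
((-15 - 147)/(771 - 385) - 231)² = (-162/386 - 231)² = (-162*1/386 - 231)² = (-81/193 - 231)² = (-44664/193)² = 1994872896/37249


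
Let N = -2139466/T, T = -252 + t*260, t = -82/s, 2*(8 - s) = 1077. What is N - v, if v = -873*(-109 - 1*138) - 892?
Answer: -22994375761/112366 ≈ -2.0464e+5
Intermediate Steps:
s = -1061/2 (s = 8 - ½*1077 = 8 - 1077/2 = -1061/2 ≈ -530.50)
v = 214739 (v = -873*(-109 - 138) - 892 = -873*(-247) - 892 = 215631 - 892 = 214739)
t = 164/1061 (t = -82/(-1061/2) = -82*(-2/1061) = 164/1061 ≈ 0.15457)
T = -224732/1061 (T = -252 + (164/1061)*260 = -252 + 42640/1061 = -224732/1061 ≈ -211.81)
N = 1134986713/112366 (N = -2139466/(-224732/1061) = -2139466*(-1061/224732) = 1134986713/112366 ≈ 10101.)
N - v = 1134986713/112366 - 1*214739 = 1134986713/112366 - 214739 = -22994375761/112366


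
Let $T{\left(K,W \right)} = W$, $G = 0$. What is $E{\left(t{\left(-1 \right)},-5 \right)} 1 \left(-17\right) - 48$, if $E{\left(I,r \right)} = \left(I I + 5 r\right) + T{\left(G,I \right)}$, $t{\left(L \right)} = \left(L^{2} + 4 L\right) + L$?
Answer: $173$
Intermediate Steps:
$t{\left(L \right)} = L^{2} + 5 L$
$E{\left(I,r \right)} = I + I^{2} + 5 r$ ($E{\left(I,r \right)} = \left(I I + 5 r\right) + I = \left(I^{2} + 5 r\right) + I = I + I^{2} + 5 r$)
$E{\left(t{\left(-1 \right)},-5 \right)} 1 \left(-17\right) - 48 = \left(- (5 - 1) + \left(- (5 - 1)\right)^{2} + 5 \left(-5\right)\right) 1 \left(-17\right) - 48 = \left(\left(-1\right) 4 + \left(\left(-1\right) 4\right)^{2} - 25\right) 1 \left(-17\right) - 48 = \left(-4 + \left(-4\right)^{2} - 25\right) 1 \left(-17\right) - 48 = \left(-4 + 16 - 25\right) 1 \left(-17\right) - 48 = \left(-13\right) 1 \left(-17\right) - 48 = \left(-13\right) \left(-17\right) - 48 = 221 - 48 = 173$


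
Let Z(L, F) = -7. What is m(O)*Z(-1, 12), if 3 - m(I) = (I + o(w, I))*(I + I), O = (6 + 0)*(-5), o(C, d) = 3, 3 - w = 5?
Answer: 11319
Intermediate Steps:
w = -2 (w = 3 - 1*5 = 3 - 5 = -2)
O = -30 (O = 6*(-5) = -30)
m(I) = 3 - 2*I*(3 + I) (m(I) = 3 - (I + 3)*(I + I) = 3 - (3 + I)*2*I = 3 - 2*I*(3 + I))
m(O)*Z(-1, 12) = (3 - 6*(-30) - 2*(-30)²)*(-7) = (3 + 180 - 2*900)*(-7) = (3 + 180 - 1800)*(-7) = -1617*(-7) = 11319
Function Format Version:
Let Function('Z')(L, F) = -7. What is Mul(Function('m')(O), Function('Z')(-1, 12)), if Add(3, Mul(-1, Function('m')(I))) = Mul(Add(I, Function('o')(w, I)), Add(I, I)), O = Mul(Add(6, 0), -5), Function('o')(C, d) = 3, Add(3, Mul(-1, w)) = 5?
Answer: 11319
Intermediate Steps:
w = -2 (w = Add(3, Mul(-1, 5)) = Add(3, -5) = -2)
O = -30 (O = Mul(6, -5) = -30)
Function('m')(I) = Add(3, Mul(-2, I, Add(3, I))) (Function('m')(I) = Add(3, Mul(-1, Mul(Add(I, 3), Add(I, I)))) = Add(3, Mul(-1, Mul(Add(3, I), Mul(2, I)))) = Add(3, Mul(-1, Mul(2, I, Add(3, I)))) = Add(3, Mul(-2, I, Add(3, I))))
Mul(Function('m')(O), Function('Z')(-1, 12)) = Mul(Add(3, Mul(-6, -30), Mul(-2, Pow(-30, 2))), -7) = Mul(Add(3, 180, Mul(-2, 900)), -7) = Mul(Add(3, 180, -1800), -7) = Mul(-1617, -7) = 11319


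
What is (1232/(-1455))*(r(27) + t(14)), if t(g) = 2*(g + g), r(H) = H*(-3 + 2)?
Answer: -35728/1455 ≈ -24.555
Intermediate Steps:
r(H) = -H (r(H) = H*(-1) = -H)
t(g) = 4*g (t(g) = 2*(2*g) = 4*g)
(1232/(-1455))*(r(27) + t(14)) = (1232/(-1455))*(-1*27 + 4*14) = (1232*(-1/1455))*(-27 + 56) = -1232/1455*29 = -35728/1455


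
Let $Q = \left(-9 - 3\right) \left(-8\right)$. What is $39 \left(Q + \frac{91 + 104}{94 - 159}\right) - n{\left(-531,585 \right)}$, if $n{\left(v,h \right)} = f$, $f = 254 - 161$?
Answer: $3534$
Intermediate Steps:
$f = 93$
$n{\left(v,h \right)} = 93$
$Q = 96$ ($Q = \left(-12\right) \left(-8\right) = 96$)
$39 \left(Q + \frac{91 + 104}{94 - 159}\right) - n{\left(-531,585 \right)} = 39 \left(96 + \frac{91 + 104}{94 - 159}\right) - 93 = 39 \left(96 + \frac{195}{-65}\right) - 93 = 39 \left(96 + 195 \left(- \frac{1}{65}\right)\right) - 93 = 39 \left(96 - 3\right) - 93 = 39 \cdot 93 - 93 = 3627 - 93 = 3534$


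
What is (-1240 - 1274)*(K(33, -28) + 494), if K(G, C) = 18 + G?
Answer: -1370130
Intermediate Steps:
(-1240 - 1274)*(K(33, -28) + 494) = (-1240 - 1274)*((18 + 33) + 494) = -2514*(51 + 494) = -2514*545 = -1370130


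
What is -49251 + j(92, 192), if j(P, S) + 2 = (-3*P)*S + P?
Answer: -102153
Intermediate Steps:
j(P, S) = -2 + P - 3*P*S (j(P, S) = -2 + ((-3*P)*S + P) = -2 + (-3*P*S + P) = -2 + (P - 3*P*S) = -2 + P - 3*P*S)
-49251 + j(92, 192) = -49251 + (-2 + 92 - 3*92*192) = -49251 + (-2 + 92 - 52992) = -49251 - 52902 = -102153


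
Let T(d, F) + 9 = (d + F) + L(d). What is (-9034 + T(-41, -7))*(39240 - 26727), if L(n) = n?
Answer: -114268716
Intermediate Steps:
T(d, F) = -9 + F + 2*d (T(d, F) = -9 + ((d + F) + d) = -9 + ((F + d) + d) = -9 + (F + 2*d) = -9 + F + 2*d)
(-9034 + T(-41, -7))*(39240 - 26727) = (-9034 + (-9 - 7 + 2*(-41)))*(39240 - 26727) = (-9034 + (-9 - 7 - 82))*12513 = (-9034 - 98)*12513 = -9132*12513 = -114268716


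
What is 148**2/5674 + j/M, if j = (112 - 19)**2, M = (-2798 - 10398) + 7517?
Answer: 4184355/1790147 ≈ 2.3374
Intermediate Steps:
M = -5679 (M = -13196 + 7517 = -5679)
j = 8649 (j = 93**2 = 8649)
148**2/5674 + j/M = 148**2/5674 + 8649/(-5679) = 21904*(1/5674) + 8649*(-1/5679) = 10952/2837 - 961/631 = 4184355/1790147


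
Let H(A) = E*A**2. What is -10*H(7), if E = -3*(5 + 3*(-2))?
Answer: -1470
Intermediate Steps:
E = 3 (E = -3*(5 - 6) = -3*(-1) = 3)
H(A) = 3*A**2
-10*H(7) = -30*7**2 = -30*49 = -10*147 = -1470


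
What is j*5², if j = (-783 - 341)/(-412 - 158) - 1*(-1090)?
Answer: 1556060/57 ≈ 27299.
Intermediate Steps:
j = 311212/285 (j = -1124/(-570) + 1090 = -1124*(-1/570) + 1090 = 562/285 + 1090 = 311212/285 ≈ 1092.0)
j*5² = (311212/285)*5² = (311212/285)*25 = 1556060/57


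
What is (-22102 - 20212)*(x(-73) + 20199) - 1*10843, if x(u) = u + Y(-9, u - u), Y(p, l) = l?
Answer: -851622407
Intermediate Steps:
x(u) = u (x(u) = u + (u - u) = u + 0 = u)
(-22102 - 20212)*(x(-73) + 20199) - 1*10843 = (-22102 - 20212)*(-73 + 20199) - 1*10843 = -42314*20126 - 10843 = -851611564 - 10843 = -851622407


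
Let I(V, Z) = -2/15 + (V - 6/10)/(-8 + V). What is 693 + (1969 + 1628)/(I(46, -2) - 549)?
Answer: 42878187/62465 ≈ 686.44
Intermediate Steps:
I(V, Z) = -2/15 + (-⅗ + V)/(-8 + V) (I(V, Z) = -2*1/15 + (V - 6*⅒)/(-8 + V) = -2/15 + (V - ⅗)/(-8 + V) = -2/15 + (-⅗ + V)/(-8 + V))
693 + (1969 + 1628)/(I(46, -2) - 549) = 693 + (1969 + 1628)/((7 + 13*46)/(15*(-8 + 46)) - 549) = 693 + 3597/((1/15)*(7 + 598)/38 - 549) = 693 + 3597/((1/15)*(1/38)*605 - 549) = 693 + 3597/(121/114 - 549) = 693 + 3597/(-62465/114) = 693 + 3597*(-114/62465) = 693 - 410058/62465 = 42878187/62465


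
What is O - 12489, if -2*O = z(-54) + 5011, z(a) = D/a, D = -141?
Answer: -539849/36 ≈ -14996.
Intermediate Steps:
z(a) = -141/a
O = -90245/36 (O = -(-141/(-54) + 5011)/2 = -(-141*(-1/54) + 5011)/2 = -(47/18 + 5011)/2 = -½*90245/18 = -90245/36 ≈ -2506.8)
O - 12489 = -90245/36 - 12489 = -539849/36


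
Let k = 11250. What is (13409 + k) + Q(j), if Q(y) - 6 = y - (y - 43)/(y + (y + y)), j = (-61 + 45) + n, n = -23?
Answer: 2881160/117 ≈ 24625.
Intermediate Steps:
j = -39 (j = (-61 + 45) - 23 = -16 - 23 = -39)
Q(y) = 6 + y - (-43 + y)/(3*y) (Q(y) = 6 + (y - (y - 43)/(y + (y + y))) = 6 + (y - (-43 + y)/(y + 2*y)) = 6 + (y - (-43 + y)/(3*y)) = 6 + y - (-43 + y)/(3*y))
(13409 + k) + Q(j) = (13409 + 11250) + (17/3 - 39 + (43/3)/(-39)) = 24659 + (17/3 - 39 + (43/3)*(-1/39)) = 24659 + (17/3 - 39 - 43/117) = 24659 - 3943/117 = 2881160/117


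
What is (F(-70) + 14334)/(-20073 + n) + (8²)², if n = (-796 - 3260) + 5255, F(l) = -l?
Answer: 38646750/9437 ≈ 4095.2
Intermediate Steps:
n = 1199 (n = -4056 + 5255 = 1199)
(F(-70) + 14334)/(-20073 + n) + (8²)² = (-1*(-70) + 14334)/(-20073 + 1199) + (8²)² = (70 + 14334)/(-18874) + 64² = 14404*(-1/18874) + 4096 = -7202/9437 + 4096 = 38646750/9437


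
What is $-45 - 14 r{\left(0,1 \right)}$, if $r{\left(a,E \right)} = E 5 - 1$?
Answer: $-101$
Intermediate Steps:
$r{\left(a,E \right)} = -1 + 5 E$ ($r{\left(a,E \right)} = 5 E - 1 = -1 + 5 E$)
$-45 - 14 r{\left(0,1 \right)} = -45 - 14 \left(-1 + 5 \cdot 1\right) = -45 - 14 \left(-1 + 5\right) = -45 - 56 = -101$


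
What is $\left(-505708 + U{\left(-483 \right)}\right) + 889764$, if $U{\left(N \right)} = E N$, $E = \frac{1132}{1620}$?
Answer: $\frac{51801997}{135} \approx 3.8372 \cdot 10^{5}$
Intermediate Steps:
$E = \frac{283}{405}$ ($E = 1132 \cdot \frac{1}{1620} = \frac{283}{405} \approx 0.69877$)
$U{\left(N \right)} = \frac{283 N}{405}$
$\left(-505708 + U{\left(-483 \right)}\right) + 889764 = \left(-505708 + \frac{283}{405} \left(-483\right)\right) + 889764 = \left(-505708 - \frac{45563}{135}\right) + 889764 = - \frac{68316143}{135} + 889764 = \frac{51801997}{135}$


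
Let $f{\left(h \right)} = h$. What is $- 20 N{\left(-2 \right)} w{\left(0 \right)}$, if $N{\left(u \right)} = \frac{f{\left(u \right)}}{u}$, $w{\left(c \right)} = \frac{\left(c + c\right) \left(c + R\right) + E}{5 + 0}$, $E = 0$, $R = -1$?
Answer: $0$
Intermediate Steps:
$w{\left(c \right)} = \frac{2 c \left(-1 + c\right)}{5}$ ($w{\left(c \right)} = \frac{\left(c + c\right) \left(c - 1\right) + 0}{5 + 0} = \frac{2 c \left(-1 + c\right) + 0}{5} = \left(2 c \left(-1 + c\right) + 0\right) \frac{1}{5} = 2 c \left(-1 + c\right) \frac{1}{5} = \frac{2 c \left(-1 + c\right)}{5}$)
$N{\left(u \right)} = 1$ ($N{\left(u \right)} = \frac{u}{u} = 1$)
$- 20 N{\left(-2 \right)} w{\left(0 \right)} = \left(-20\right) 1 \cdot \frac{2}{5} \cdot 0 \left(-1 + 0\right) = - 20 \cdot \frac{2}{5} \cdot 0 \left(-1\right) = \left(-20\right) 0 = 0$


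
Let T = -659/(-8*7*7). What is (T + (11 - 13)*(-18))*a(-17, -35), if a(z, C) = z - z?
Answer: 0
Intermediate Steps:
a(z, C) = 0
T = 659/392 (T = -659/((-56*7)) = -659/(-392) = -659*(-1/392) = 659/392 ≈ 1.6811)
(T + (11 - 13)*(-18))*a(-17, -35) = (659/392 + (11 - 13)*(-18))*0 = (659/392 - 2*(-18))*0 = (659/392 + 36)*0 = (14771/392)*0 = 0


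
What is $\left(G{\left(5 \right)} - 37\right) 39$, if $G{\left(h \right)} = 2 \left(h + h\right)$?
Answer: $-663$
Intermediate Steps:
$G{\left(h \right)} = 4 h$ ($G{\left(h \right)} = 2 \cdot 2 h = 4 h$)
$\left(G{\left(5 \right)} - 37\right) 39 = \left(4 \cdot 5 - 37\right) 39 = \left(20 - 37\right) 39 = \left(-17\right) 39 = -663$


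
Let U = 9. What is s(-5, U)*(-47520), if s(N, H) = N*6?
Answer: 1425600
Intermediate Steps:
s(N, H) = 6*N
s(-5, U)*(-47520) = (6*(-5))*(-47520) = -30*(-47520) = 1425600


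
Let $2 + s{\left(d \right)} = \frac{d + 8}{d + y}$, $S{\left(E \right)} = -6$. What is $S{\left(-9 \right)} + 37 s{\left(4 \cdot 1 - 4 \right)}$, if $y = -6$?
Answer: $- \frac{388}{3} \approx -129.33$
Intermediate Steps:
$s{\left(d \right)} = -2 + \frac{8 + d}{-6 + d}$ ($s{\left(d \right)} = -2 + \frac{d + 8}{d - 6} = -2 + \frac{8 + d}{-6 + d}$)
$S{\left(-9 \right)} + 37 s{\left(4 \cdot 1 - 4 \right)} = -6 + 37 \frac{20 - \left(4 \cdot 1 - 4\right)}{-6 + \left(4 \cdot 1 - 4\right)} = -6 + 37 \frac{20 - \left(4 - 4\right)}{-6 + \left(4 - 4\right)} = -6 + 37 \frac{20 - 0}{-6 + 0} = -6 + 37 \frac{20 + 0}{-6} = -6 + 37 \left(\left(- \frac{1}{6}\right) 20\right) = -6 + 37 \left(- \frac{10}{3}\right) = -6 - \frac{370}{3} = - \frac{388}{3}$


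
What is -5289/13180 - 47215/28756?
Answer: -13828289/6767930 ≈ -2.0432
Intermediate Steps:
-5289/13180 - 47215/28756 = -5289*1/13180 - 47215*1/28756 = -5289/13180 - 6745/4108 = -13828289/6767930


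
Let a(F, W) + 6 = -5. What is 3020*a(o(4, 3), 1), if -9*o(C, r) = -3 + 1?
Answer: -33220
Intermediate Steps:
o(C, r) = 2/9 (o(C, r) = -(-3 + 1)/9 = -1/9*(-2) = 2/9)
a(F, W) = -11 (a(F, W) = -6 - 5 = -11)
3020*a(o(4, 3), 1) = 3020*(-11) = -33220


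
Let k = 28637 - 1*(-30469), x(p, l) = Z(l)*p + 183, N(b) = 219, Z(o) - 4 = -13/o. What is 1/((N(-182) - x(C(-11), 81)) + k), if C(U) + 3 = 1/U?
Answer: 891/52706096 ≈ 1.6905e-5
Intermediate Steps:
C(U) = -3 + 1/U
Z(o) = 4 - 13/o
x(p, l) = 183 + p*(4 - 13/l) (x(p, l) = (4 - 13/l)*p + 183 = p*(4 - 13/l) + 183 = 183 + p*(4 - 13/l))
k = 59106 (k = 28637 + 30469 = 59106)
1/((N(-182) - x(C(-11), 81)) + k) = 1/((219 - (183 + 4*(-3 + 1/(-11)) - 13*(-3 + 1/(-11))/81)) + 59106) = 1/((219 - (183 + 4*(-3 - 1/11) - 13*(-3 - 1/11)*1/81)) + 59106) = 1/((219 - (183 + 4*(-34/11) - 13*(-34/11)*1/81)) + 59106) = 1/((219 - (183 - 136/11 + 442/891)) + 59106) = 1/((219 - 1*152479/891) + 59106) = 1/((219 - 152479/891) + 59106) = 1/(42650/891 + 59106) = 1/(52706096/891) = 891/52706096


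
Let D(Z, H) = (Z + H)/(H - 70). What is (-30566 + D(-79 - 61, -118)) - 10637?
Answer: -3872953/94 ≈ -41202.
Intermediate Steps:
D(Z, H) = (H + Z)/(-70 + H)
(-30566 + D(-79 - 61, -118)) - 10637 = (-30566 + (-118 + (-79 - 61))/(-70 - 118)) - 10637 = (-30566 + (-118 - 140)/(-188)) - 10637 = (-30566 - 1/188*(-258)) - 10637 = (-30566 + 129/94) - 10637 = -2873075/94 - 10637 = -3872953/94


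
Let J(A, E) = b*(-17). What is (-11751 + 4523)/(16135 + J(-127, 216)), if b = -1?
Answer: -1807/4038 ≈ -0.44750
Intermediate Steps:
J(A, E) = 17 (J(A, E) = -1*(-17) = 17)
(-11751 + 4523)/(16135 + J(-127, 216)) = (-11751 + 4523)/(16135 + 17) = -7228/16152 = -7228*1/16152 = -1807/4038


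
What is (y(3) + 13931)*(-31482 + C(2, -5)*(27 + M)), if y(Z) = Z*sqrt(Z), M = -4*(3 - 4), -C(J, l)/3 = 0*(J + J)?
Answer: -438575742 - 94446*sqrt(3) ≈ -4.3874e+8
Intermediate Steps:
C(J, l) = 0 (C(J, l) = -0*(J + J) = -0*2*J = -3*0 = 0)
M = 4 (M = -4*(-1) = 4)
y(Z) = Z**(3/2)
(y(3) + 13931)*(-31482 + C(2, -5)*(27 + M)) = (3**(3/2) + 13931)*(-31482 + 0*(27 + 4)) = (3*sqrt(3) + 13931)*(-31482 + 0*31) = (13931 + 3*sqrt(3))*(-31482 + 0) = (13931 + 3*sqrt(3))*(-31482) = -438575742 - 94446*sqrt(3)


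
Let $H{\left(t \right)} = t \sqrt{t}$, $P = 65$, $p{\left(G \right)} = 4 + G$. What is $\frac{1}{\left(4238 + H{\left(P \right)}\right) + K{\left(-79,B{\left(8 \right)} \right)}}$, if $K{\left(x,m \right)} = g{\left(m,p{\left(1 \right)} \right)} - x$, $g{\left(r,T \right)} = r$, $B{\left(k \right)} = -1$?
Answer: $\frac{332}{1411787} - \frac{5 \sqrt{65}}{1411787} \approx 0.00020661$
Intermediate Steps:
$K{\left(x,m \right)} = m - x$
$H{\left(t \right)} = t^{\frac{3}{2}}$
$\frac{1}{\left(4238 + H{\left(P \right)}\right) + K{\left(-79,B{\left(8 \right)} \right)}} = \frac{1}{\left(4238 + 65^{\frac{3}{2}}\right) - -78} = \frac{1}{\left(4238 + 65 \sqrt{65}\right) + \left(-1 + 79\right)} = \frac{1}{\left(4238 + 65 \sqrt{65}\right) + 78} = \frac{1}{4316 + 65 \sqrt{65}}$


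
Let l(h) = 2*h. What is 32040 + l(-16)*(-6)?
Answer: 32232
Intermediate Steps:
32040 + l(-16)*(-6) = 32040 + (2*(-16))*(-6) = 32040 - 32*(-6) = 32040 + 192 = 32232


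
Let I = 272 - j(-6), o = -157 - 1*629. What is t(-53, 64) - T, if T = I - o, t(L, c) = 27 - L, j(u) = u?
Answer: -984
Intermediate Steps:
o = -786 (o = -157 - 629 = -786)
I = 278 (I = 272 - 1*(-6) = 272 + 6 = 278)
T = 1064 (T = 278 - 1*(-786) = 278 + 786 = 1064)
t(-53, 64) - T = (27 - 1*(-53)) - 1*1064 = (27 + 53) - 1064 = 80 - 1064 = -984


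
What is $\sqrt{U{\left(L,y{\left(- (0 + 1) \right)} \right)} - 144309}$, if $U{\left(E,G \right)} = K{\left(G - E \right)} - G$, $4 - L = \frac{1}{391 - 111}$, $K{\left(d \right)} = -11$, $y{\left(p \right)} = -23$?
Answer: $3 i \sqrt{16033} \approx 379.86 i$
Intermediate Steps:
$L = \frac{1119}{280}$ ($L = 4 - \frac{1}{391 - 111} = 4 - \frac{1}{280} = \frac{1119}{280} \approx 3.9964$)
$U{\left(E,G \right)} = -11 - G$
$\sqrt{U{\left(L,y{\left(- (0 + 1) \right)} \right)} - 144309} = \sqrt{\left(-11 - -23\right) - 144309} = \sqrt{\left(-11 + 23\right) - 144309} = \sqrt{12 - 144309} = \sqrt{-144297} = 3 i \sqrt{16033}$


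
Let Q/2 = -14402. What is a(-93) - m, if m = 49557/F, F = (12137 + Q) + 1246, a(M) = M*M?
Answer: 133425786/15421 ≈ 8652.2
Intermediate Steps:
a(M) = M**2
Q = -28804 (Q = 2*(-14402) = -28804)
F = -15421 (F = (12137 - 28804) + 1246 = -16667 + 1246 = -15421)
m = -49557/15421 (m = 49557/(-15421) = 49557*(-1/15421) = -49557/15421 ≈ -3.2136)
a(-93) - m = (-93)**2 - 1*(-49557/15421) = 8649 + 49557/15421 = 133425786/15421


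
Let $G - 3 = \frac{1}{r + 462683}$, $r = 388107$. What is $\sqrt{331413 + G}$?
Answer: $\frac{\sqrt{239893358525576390}}{850790} \approx 575.69$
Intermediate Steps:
$G = \frac{2552371}{850790}$ ($G = 3 + \frac{1}{388107 + 462683} = 3 + \frac{1}{850790} = \frac{2552371}{850790} \approx 3.0$)
$\sqrt{331413 + G} = \sqrt{331413 + \frac{2552371}{850790}} = \sqrt{\frac{281965418641}{850790}} = \frac{\sqrt{239893358525576390}}{850790}$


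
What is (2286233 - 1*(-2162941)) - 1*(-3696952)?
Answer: 8146126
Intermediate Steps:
(2286233 - 1*(-2162941)) - 1*(-3696952) = (2286233 + 2162941) + 3696952 = 4449174 + 3696952 = 8146126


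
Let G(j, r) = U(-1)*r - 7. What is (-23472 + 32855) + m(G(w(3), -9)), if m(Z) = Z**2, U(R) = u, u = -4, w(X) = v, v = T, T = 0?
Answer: 10224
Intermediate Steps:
v = 0
w(X) = 0
U(R) = -4
G(j, r) = -7 - 4*r (G(j, r) = -4*r - 7 = -7 - 4*r)
(-23472 + 32855) + m(G(w(3), -9)) = (-23472 + 32855) + (-7 - 4*(-9))**2 = 9383 + (-7 + 36)**2 = 9383 + 29**2 = 9383 + 841 = 10224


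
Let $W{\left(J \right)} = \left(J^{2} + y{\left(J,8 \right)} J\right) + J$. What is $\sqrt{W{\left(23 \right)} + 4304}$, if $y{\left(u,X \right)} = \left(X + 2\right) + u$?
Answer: $\sqrt{5615} \approx 74.933$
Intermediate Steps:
$y{\left(u,X \right)} = 2 + X + u$ ($y{\left(u,X \right)} = \left(2 + X\right) + u = 2 + X + u$)
$W{\left(J \right)} = J + J^{2} + J \left(10 + J\right)$ ($W{\left(J \right)} = \left(J^{2} + \left(2 + 8 + J\right) J\right) + J = \left(J^{2} + \left(10 + J\right) J\right) + J = \left(J^{2} + J \left(10 + J\right)\right) + J = J + J^{2} + J \left(10 + J\right)$)
$\sqrt{W{\left(23 \right)} + 4304} = \sqrt{23 \left(11 + 2 \cdot 23\right) + 4304} = \sqrt{23 \left(11 + 46\right) + 4304} = \sqrt{23 \cdot 57 + 4304} = \sqrt{1311 + 4304} = \sqrt{5615}$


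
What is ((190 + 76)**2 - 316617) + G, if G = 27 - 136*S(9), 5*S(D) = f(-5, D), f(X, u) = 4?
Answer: -1229714/5 ≈ -2.4594e+5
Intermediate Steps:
S(D) = 4/5 (S(D) = (1/5)*4 = 4/5)
G = -409/5 (G = 27 - 136*4/5 = 27 - 544/5 = -409/5 ≈ -81.800)
((190 + 76)**2 - 316617) + G = ((190 + 76)**2 - 316617) - 409/5 = (266**2 - 316617) - 409/5 = (70756 - 316617) - 409/5 = -245861 - 409/5 = -1229714/5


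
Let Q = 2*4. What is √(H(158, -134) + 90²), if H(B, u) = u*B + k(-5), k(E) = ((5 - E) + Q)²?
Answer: 2*I*√3187 ≈ 112.91*I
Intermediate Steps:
Q = 8
k(E) = (13 - E)² (k(E) = ((5 - E) + 8)² = (13 - E)²)
H(B, u) = 324 + B*u (H(B, u) = u*B + (13 - 1*(-5))² = B*u + (13 + 5)² = B*u + 18² = B*u + 324 = 324 + B*u)
√(H(158, -134) + 90²) = √((324 + 158*(-134)) + 90²) = √((324 - 21172) + 8100) = √(-20848 + 8100) = √(-12748) = 2*I*√3187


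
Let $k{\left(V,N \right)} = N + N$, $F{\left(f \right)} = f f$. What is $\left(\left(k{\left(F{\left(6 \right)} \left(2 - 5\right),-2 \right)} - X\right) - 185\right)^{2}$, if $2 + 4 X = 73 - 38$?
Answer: $\frac{622521}{16} \approx 38908.0$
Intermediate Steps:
$F{\left(f \right)} = f^{2}$
$X = \frac{33}{4}$ ($X = - \frac{1}{2} + \frac{73 - 38}{4} = - \frac{1}{2} + \frac{1}{4} \cdot 35 = - \frac{1}{2} + \frac{35}{4} = \frac{33}{4} \approx 8.25$)
$k{\left(V,N \right)} = 2 N$
$\left(\left(k{\left(F{\left(6 \right)} \left(2 - 5\right),-2 \right)} - X\right) - 185\right)^{2} = \left(\left(2 \left(-2\right) - \frac{33}{4}\right) - 185\right)^{2} = \left(\left(-4 - \frac{33}{4}\right) - 185\right)^{2} = \left(- \frac{49}{4} - 185\right)^{2} = \left(- \frac{789}{4}\right)^{2} = \frac{622521}{16}$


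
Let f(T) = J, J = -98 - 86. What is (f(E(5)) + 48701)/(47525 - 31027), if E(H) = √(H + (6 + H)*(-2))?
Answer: 48517/16498 ≈ 2.9408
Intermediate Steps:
J = -184
E(H) = √(-12 - H) (E(H) = √(H + (-12 - 2*H)) = √(-12 - H))
f(T) = -184
(f(E(5)) + 48701)/(47525 - 31027) = (-184 + 48701)/(47525 - 31027) = 48517/16498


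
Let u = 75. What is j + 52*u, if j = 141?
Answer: 4041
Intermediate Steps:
j + 52*u = 141 + 52*75 = 141 + 3900 = 4041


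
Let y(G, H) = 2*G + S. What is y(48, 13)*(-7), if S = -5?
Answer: -637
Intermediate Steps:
y(G, H) = -5 + 2*G (y(G, H) = 2*G - 5 = -5 + 2*G)
y(48, 13)*(-7) = (-5 + 2*48)*(-7) = (-5 + 96)*(-7) = 91*(-7) = -637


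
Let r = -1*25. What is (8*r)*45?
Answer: -9000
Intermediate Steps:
r = -25
(8*r)*45 = (8*(-25))*45 = -200*45 = -9000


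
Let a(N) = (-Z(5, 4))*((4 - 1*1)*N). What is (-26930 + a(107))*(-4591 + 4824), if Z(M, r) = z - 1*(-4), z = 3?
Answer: -6798241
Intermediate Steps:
Z(M, r) = 7 (Z(M, r) = 3 - 1*(-4) = 3 + 4 = 7)
a(N) = -21*N (a(N) = (-1*7)*((4 - 1*1)*N) = -7*(4 - 1)*N = -21*N)
(-26930 + a(107))*(-4591 + 4824) = (-26930 - 21*107)*(-4591 + 4824) = (-26930 - 2247)*233 = -29177*233 = -6798241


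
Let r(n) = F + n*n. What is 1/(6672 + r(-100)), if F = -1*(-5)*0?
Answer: 1/16672 ≈ 5.9981e-5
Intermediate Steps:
F = 0 (F = 5*0 = 0)
r(n) = n² (r(n) = 0 + n*n = 0 + n² = n²)
1/(6672 + r(-100)) = 1/(6672 + (-100)²) = 1/(6672 + 10000) = 1/16672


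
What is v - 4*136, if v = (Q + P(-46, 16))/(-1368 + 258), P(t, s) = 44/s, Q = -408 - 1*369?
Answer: -2412263/4440 ≈ -543.30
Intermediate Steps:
Q = -777 (Q = -408 - 369 = -777)
v = 3097/4440 (v = (-777 + 44/16)/(-1368 + 258) = (-777 + 44*(1/16))/(-1110) = (-777 + 11/4)*(-1/1110) = -3097/4*(-1/1110) = 3097/4440 ≈ 0.69752)
v - 4*136 = 3097/4440 - 4*136 = 3097/4440 - 544 = -2412263/4440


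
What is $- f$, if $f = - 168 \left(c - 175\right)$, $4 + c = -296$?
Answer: $-79800$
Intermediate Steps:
$c = -300$ ($c = -4 - 296 = -300$)
$f = 79800$ ($f = - 168 \left(-300 - 175\right) = \left(-168\right) \left(-475\right) = 79800$)
$- f = \left(-1\right) 79800 = -79800$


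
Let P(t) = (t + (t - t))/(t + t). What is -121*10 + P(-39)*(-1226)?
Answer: -1823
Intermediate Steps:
P(t) = ½ (P(t) = (t + 0)/((2*t)) = t*(1/(2*t)) = ½)
-121*10 + P(-39)*(-1226) = -121*10 + (½)*(-1226) = -1210 - 613 = -1823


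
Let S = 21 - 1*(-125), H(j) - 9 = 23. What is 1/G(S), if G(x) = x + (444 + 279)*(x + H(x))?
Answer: 1/128840 ≈ 7.7616e-6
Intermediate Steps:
H(j) = 32 (H(j) = 9 + 23 = 32)
S = 146 (S = 21 + 125 = 146)
G(x) = 23136 + 724*x (G(x) = x + (444 + 279)*(x + 32) = x + 723*(32 + x) = x + (23136 + 723*x) = 23136 + 724*x)
1/G(S) = 1/(23136 + 724*146) = 1/(23136 + 105704) = 1/128840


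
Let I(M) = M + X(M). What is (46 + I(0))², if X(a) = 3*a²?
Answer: 2116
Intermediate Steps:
I(M) = M + 3*M²
(46 + I(0))² = (46 + 0*(1 + 3*0))² = (46 + 0*(1 + 0))² = (46 + 0*1)² = (46 + 0)² = 46² = 2116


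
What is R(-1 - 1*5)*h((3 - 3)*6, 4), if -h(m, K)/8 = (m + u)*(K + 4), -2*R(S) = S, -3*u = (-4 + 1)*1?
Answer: -192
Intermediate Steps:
u = 1 (u = -(-4 + 1)/3 = -(-1) = -⅓*(-3) = 1)
R(S) = -S/2
h(m, K) = -8*(1 + m)*(4 + K) (h(m, K) = -8*(m + 1)*(K + 4) = -8*(1 + m)*(4 + K))
R(-1 - 1*5)*h((3 - 3)*6, 4) = (-(-1 - 1*5)/2)*(-32 - 32*(3 - 3)*6 - 8*4 - 8*4*(3 - 3)*6) = (-(-1 - 5)/2)*(-32 - 0*6 - 32 - 8*4*0*6) = (-½*(-6))*(-32 - 32*0 - 32 - 8*4*0) = 3*(-32 + 0 - 32 + 0) = 3*(-64) = -192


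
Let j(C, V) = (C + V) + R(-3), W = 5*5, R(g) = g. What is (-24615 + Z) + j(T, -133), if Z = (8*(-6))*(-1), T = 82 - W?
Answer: -24646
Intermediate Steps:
W = 25
T = 57 (T = 82 - 1*25 = 82 - 25 = 57)
j(C, V) = -3 + C + V (j(C, V) = (C + V) - 3 = -3 + C + V)
Z = 48 (Z = -48*(-1) = 48)
(-24615 + Z) + j(T, -133) = (-24615 + 48) + (-3 + 57 - 133) = -24567 - 79 = -24646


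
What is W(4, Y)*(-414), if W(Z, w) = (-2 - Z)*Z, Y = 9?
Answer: 9936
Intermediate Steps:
W(Z, w) = Z*(-2 - Z)
W(4, Y)*(-414) = -1*4*(2 + 4)*(-414) = -1*4*6*(-414) = -24*(-414) = 9936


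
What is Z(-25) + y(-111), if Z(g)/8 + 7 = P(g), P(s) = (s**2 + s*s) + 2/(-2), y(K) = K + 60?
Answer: 9885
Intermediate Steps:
y(K) = 60 + K
P(s) = -1 + 2*s**2 (P(s) = (s**2 + s**2) + 2*(-1/2) = 2*s**2 - 1 = -1 + 2*s**2)
Z(g) = -64 + 16*g**2 (Z(g) = -56 + 8*(-1 + 2*g**2) = -56 + (-8 + 16*g**2) = -64 + 16*g**2)
Z(-25) + y(-111) = (-64 + 16*(-25)**2) + (60 - 111) = (-64 + 16*625) - 51 = (-64 + 10000) - 51 = 9936 - 51 = 9885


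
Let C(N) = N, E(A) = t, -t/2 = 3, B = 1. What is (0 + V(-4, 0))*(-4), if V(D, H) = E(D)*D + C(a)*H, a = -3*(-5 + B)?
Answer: -96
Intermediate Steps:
t = -6 (t = -2*3 = -6)
E(A) = -6
a = 12 (a = -3*(-5 + 1) = -3*(-4) = 12)
V(D, H) = -6*D + 12*H
(0 + V(-4, 0))*(-4) = (0 + (-6*(-4) + 12*0))*(-4) = (0 + (24 + 0))*(-4) = (0 + 24)*(-4) = 24*(-4) = -96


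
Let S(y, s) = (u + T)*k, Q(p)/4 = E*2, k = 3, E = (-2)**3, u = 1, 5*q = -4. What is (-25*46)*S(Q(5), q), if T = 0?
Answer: -3450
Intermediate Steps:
q = -4/5 (q = (1/5)*(-4) = -4/5 ≈ -0.80000)
E = -8
Q(p) = -64 (Q(p) = 4*(-8*2) = 4*(-16) = -64)
S(y, s) = 3 (S(y, s) = (1 + 0)*3 = 1*3 = 3)
(-25*46)*S(Q(5), q) = -25*46*3 = -1150*3 = -3450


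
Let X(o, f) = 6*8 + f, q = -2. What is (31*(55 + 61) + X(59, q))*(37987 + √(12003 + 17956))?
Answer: 138348654 + 3642*√29959 ≈ 1.3898e+8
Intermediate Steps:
X(o, f) = 48 + f
(31*(55 + 61) + X(59, q))*(37987 + √(12003 + 17956)) = (31*(55 + 61) + (48 - 2))*(37987 + √(12003 + 17956)) = (31*116 + 46)*(37987 + √29959) = (3596 + 46)*(37987 + √29959) = 3642*(37987 + √29959) = 138348654 + 3642*√29959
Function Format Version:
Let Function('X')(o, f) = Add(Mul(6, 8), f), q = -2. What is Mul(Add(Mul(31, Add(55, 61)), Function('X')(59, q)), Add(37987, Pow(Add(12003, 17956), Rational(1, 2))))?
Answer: Add(138348654, Mul(3642, Pow(29959, Rational(1, 2)))) ≈ 1.3898e+8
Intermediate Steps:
Function('X')(o, f) = Add(48, f)
Mul(Add(Mul(31, Add(55, 61)), Function('X')(59, q)), Add(37987, Pow(Add(12003, 17956), Rational(1, 2)))) = Mul(Add(Mul(31, Add(55, 61)), Add(48, -2)), Add(37987, Pow(Add(12003, 17956), Rational(1, 2)))) = Mul(Add(Mul(31, 116), 46), Add(37987, Pow(29959, Rational(1, 2)))) = Mul(Add(3596, 46), Add(37987, Pow(29959, Rational(1, 2)))) = Mul(3642, Add(37987, Pow(29959, Rational(1, 2)))) = Add(138348654, Mul(3642, Pow(29959, Rational(1, 2))))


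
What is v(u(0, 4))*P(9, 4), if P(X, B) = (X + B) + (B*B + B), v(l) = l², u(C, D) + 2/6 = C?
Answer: 11/3 ≈ 3.6667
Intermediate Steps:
u(C, D) = -⅓ + C
P(X, B) = X + B² + 2*B (P(X, B) = (B + X) + (B² + B) = (B + X) + (B + B²) = X + B² + 2*B)
v(u(0, 4))*P(9, 4) = (-⅓ + 0)²*(9 + 4² + 2*4) = (-⅓)²*(9 + 16 + 8) = (⅑)*33 = 11/3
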